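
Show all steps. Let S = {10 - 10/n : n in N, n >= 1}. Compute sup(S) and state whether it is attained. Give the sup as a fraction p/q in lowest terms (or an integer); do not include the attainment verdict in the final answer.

Analysis:
- Values: 0, 5, 20/3, 15/2, ... strictly increasing.
- Minimum is 0 (n=1); inf = 0 (attained).
- 10 - 10/n -> 10 from below; sup = 10, not attained.
Conclusion: sup(S) = 10, not attained in S.

10


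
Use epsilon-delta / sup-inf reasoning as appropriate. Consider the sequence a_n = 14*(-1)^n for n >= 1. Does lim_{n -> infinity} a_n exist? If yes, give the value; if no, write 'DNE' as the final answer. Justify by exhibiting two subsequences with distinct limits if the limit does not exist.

Examine the behaviour of a_n along subsequences.
Even-n subsequence a_{2k} = 14 -> 14. Odd-n subsequence a_{2k+1} = -14 -> -14.
Since these two subsequential limits are 14 and -14, distinct, the full sequence cannot converge (a convergent sequence has all subsequences tending to the same limit). So lim a_n does not exist.

DNE


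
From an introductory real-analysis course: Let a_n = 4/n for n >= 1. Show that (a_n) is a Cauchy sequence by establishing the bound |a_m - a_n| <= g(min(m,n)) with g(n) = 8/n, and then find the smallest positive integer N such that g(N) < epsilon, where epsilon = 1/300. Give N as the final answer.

For any m, n >= 1, by the triangle inequality:
|a_m - a_n| = |4/m - 4/n| <= 4*1/m + 4*1/n <= 8/min(m,n).
So g(n) = 8/n bounds the Cauchy difference. Since g(n) -> 0, (a_n) is Cauchy.
Now solve g(N) < 1/300: 8/N < 1/300 <=> N > 8 / (1/300) = 2400.
The smallest integer strictly greater than 2400 is N = 2401.
Check: g(2401) = 8/2401 = 8/2401 < 1/300; g(2400) = 1/300 >= 1/300. So N = 2401.

2401


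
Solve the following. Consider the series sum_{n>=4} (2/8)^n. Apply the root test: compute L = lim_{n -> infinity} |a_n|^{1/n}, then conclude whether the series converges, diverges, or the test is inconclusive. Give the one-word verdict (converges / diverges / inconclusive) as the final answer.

Let a_n denote the general term. Form |a_n|^(1/n) and simplify:
|a_n|^(1/n) = 1/4
Take the limit as n -> infinity: L = 1/4.
Since L = 1/4 < 1, the root test implies convergence.

converges


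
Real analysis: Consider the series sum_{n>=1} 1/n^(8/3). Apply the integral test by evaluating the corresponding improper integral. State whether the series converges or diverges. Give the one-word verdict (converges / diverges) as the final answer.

Let f(x) = x^(-8/3). Then f is positive, continuous, and decreasing on [1, infinity), so the integral test applies.
Compute the improper integral int_{1}^infinity f(x) dx:
  antiderivative F(x) = -3/(5*x^(5/3)).
  As x -> infinity, F(x) -> 0 (since p = 8/3 > 1).
  So int = F(infinity) - F(1) = 0 - (-3/5) = 3/5.
  Finite, so by the integral test, the series converges.

converges


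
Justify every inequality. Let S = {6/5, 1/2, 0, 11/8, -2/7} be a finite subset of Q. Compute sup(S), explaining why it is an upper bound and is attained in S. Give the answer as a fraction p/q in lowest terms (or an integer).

S is finite, so sup(S) = max(S).
Sorted decreasing:
11/8, 6/5, 1/2, 0, -2/7
The extremum is 11/8.
For every x in S, x <= 11/8. And 11/8 is in S, so it is attained.
Therefore sup(S) = 11/8.

11/8


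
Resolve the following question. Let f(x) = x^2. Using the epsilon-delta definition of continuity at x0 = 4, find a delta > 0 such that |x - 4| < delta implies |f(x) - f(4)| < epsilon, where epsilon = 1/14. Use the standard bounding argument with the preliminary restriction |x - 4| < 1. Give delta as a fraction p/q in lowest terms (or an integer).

Factor: |x^2 - (4)^2| = |x - 4| * |x + 4|.
Impose |x - 4| < 1 first. Then |x + 4| = |(x - 4) + 2*(4)| <= |x - 4| + 2*|4| < 1 + 8 = 9.
So |x^2 - (4)^2| < delta * 9.
We need delta * 9 <= 1/14, i.e. delta <= 1/14/9 = 1/126.
Since 1/126 < 1, this is tighter than 1; take delta = 1/126.
So delta = 1/126 works.

1/126


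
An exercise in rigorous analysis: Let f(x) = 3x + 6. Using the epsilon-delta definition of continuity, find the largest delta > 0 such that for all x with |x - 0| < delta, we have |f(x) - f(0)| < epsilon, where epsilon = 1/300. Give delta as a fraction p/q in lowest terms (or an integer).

We compute f(0) = 3*(0) + 6 = 6.
|f(x) - f(0)| = |3x + 6 - (6)| = |3(x - 0)| = 3|x - 0|.
We need 3|x - 0| < 1/300, i.e. |x - 0| < 1/300 / 3 = 1/900.
So any delta <= 1/900 works. Conversely, if delta > 1/900, then x = 0 + 1/900 satisfies |x - 0| = 1/900 < delta but |f(x) - f(0)| = 3 * 1/900 = 1/300, which is not < 1/300; so no larger delta works.
Hence the largest such delta is 1/900.

1/900


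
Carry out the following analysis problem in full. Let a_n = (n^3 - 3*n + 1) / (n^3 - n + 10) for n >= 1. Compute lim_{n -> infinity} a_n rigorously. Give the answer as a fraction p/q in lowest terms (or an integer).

Divide numerator and denominator by n^3, the highest power:
numerator / n^3 = 1 - 3/n^2 + n^(-3)
denominator / n^3 = 1 - 1/n^2 + 10/n^3
As n -> infinity, all terms of the form c/n^k (k >= 1) tend to 0.
So numerator / n^3 -> 1 and denominator / n^3 -> 1.
Therefore lim a_n = 1.

1


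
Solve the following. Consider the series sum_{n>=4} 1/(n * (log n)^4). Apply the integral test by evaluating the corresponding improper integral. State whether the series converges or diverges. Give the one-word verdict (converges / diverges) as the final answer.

Let f(x) = 1/(x*log(x)^4). Then f is positive, continuous, and decreasing on [4, infinity), so the integral test applies.
Compute the improper integral int_{4}^infinity f(x) dx:
  antiderivative F(x) = -1/(3*log(x)^3).
  F(x) -> 0 as x -> infinity.  int = 0 - F(4) = 1/(3*log(4)^3) < infinity. By the integral test, the series converges.

converges


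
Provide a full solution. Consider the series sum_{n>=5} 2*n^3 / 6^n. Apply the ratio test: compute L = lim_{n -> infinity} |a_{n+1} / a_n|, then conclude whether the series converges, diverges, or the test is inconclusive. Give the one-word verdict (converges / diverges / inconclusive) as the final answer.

Let a_n denote the general term. Form the ratio a_{n+1}/a_n and simplify:
a_{n+1}/a_n = (n + 1)^3/(6*n^3)
Take the limit as n -> infinity: L = 1/6.
Since L = 1/6 < 1, the ratio test implies the series converges.

converges


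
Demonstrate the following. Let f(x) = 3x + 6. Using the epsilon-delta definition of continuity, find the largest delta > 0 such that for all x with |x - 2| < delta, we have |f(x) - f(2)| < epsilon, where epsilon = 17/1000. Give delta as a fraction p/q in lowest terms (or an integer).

We compute f(2) = 3*(2) + 6 = 12.
|f(x) - f(2)| = |3x + 6 - (12)| = |3(x - 2)| = 3|x - 2|.
We need 3|x - 2| < 17/1000, i.e. |x - 2| < 17/1000 / 3 = 17/3000.
So any delta <= 17/3000 works. Conversely, if delta > 17/3000, then x = 2 + 17/3000 satisfies |x - 2| = 17/3000 < delta but |f(x) - f(2)| = 3 * 17/3000 = 17/1000, which is not < 17/1000; so no larger delta works.
Hence the largest such delta is 17/3000.

17/3000


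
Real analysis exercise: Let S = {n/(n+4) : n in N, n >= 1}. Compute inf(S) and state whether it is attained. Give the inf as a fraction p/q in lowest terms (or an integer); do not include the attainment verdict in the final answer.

Analysis:
- Values: 1/5, 1/3, 3/7, 1/2, ... strictly increasing.
- Minimum is 1/5 (n=1); inf = 1/5 (attained).
- n/(n+4) = 1 - 4/(n+4) -> 1 from below as n -> infinity, and never equals 1.
- So sup = 1 (not attained).
Conclusion: inf(S) = 1/5, attained in S.

1/5


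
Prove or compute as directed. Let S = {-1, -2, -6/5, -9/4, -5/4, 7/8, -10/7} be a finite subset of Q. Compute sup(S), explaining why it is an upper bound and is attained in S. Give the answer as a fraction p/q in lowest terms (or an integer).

S is finite, so sup(S) = max(S).
Sorted decreasing:
7/8, -1, -6/5, -5/4, -10/7, -2, -9/4
The extremum is 7/8.
For every x in S, x <= 7/8. And 7/8 is in S, so it is attained.
Therefore sup(S) = 7/8.

7/8


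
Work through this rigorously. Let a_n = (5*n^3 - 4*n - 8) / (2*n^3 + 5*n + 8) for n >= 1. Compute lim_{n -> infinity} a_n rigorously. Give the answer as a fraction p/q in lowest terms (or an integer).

Divide numerator and denominator by n^3, the highest power:
numerator / n^3 = 5 - 4/n^2 - 8/n^3
denominator / n^3 = 2 + 5/n^2 + 8/n^3
As n -> infinity, all terms of the form c/n^k (k >= 1) tend to 0.
So numerator / n^3 -> 5 and denominator / n^3 -> 2.
Therefore lim a_n = 5/2.

5/2


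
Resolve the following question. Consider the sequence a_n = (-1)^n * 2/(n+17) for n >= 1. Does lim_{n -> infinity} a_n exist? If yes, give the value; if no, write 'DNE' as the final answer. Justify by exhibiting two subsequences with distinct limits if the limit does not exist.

Examine the behaviour of a_n along subsequences.
Even-n subsequence a_{2k} = 2/(2k+17) -> 0. Odd-n subsequence a_{2k+1} = -2/(2k+18) -> 0. Both tend to 0, which suggests the limit is 0; verify directly.
|a_n - 0| = 2/(n+17) < 2/n for every n >= 1.
Given epsilon > 0, choose a positive integer N > 2/epsilon. Then for all n >= N, |a_n| < 2/n <= 2/N < epsilon.
So by the definition of the limit, lim a_n exists and equals 0.

0


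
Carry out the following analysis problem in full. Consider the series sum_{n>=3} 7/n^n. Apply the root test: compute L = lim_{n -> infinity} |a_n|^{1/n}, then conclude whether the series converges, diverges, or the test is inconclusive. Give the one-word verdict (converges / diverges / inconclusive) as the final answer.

Let a_n denote the general term. Form |a_n|^(1/n) and simplify:
|a_n|^(1/n) = 7^(1/n)/n
Take the limit as n -> infinity: L = 0.
Since L = 0 < 1, the root test implies convergence.

converges


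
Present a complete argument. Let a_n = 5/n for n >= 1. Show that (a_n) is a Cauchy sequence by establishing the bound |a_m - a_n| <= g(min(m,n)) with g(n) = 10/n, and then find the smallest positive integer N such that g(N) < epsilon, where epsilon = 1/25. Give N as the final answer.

For any m, n >= 1, by the triangle inequality:
|a_m - a_n| = |5/m - 5/n| <= 5*1/m + 5*1/n <= 10/min(m,n).
So g(n) = 10/n bounds the Cauchy difference. Since g(n) -> 0, (a_n) is Cauchy.
Now solve g(N) < 1/25: 10/N < 1/25 <=> N > 10 / (1/25) = 250.
The smallest integer strictly greater than 250 is N = 251.
Check: g(251) = 10/251 = 10/251 < 1/25; g(250) = 1/25 >= 1/25. So N = 251.

251


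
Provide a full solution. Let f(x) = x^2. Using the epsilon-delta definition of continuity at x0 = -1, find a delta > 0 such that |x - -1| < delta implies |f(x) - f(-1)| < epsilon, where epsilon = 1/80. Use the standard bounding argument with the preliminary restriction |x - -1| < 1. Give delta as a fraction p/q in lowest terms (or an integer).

Factor: |x^2 - (-1)^2| = |x - -1| * |x + -1|.
Impose |x - -1| < 1 first. Then |x + -1| = |(x - -1) + 2*(-1)| <= |x - -1| + 2*|-1| < 1 + 2 = 3.
So |x^2 - (-1)^2| < delta * 3.
We need delta * 3 <= 1/80, i.e. delta <= 1/80/3 = 1/240.
Since 1/240 < 1, this is tighter than 1; take delta = 1/240.
So delta = 1/240 works.

1/240


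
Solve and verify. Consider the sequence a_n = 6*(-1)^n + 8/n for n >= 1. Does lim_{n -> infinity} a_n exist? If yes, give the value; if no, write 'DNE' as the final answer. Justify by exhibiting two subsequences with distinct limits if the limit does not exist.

Examine the behaviour of a_n along subsequences.
a_{2k} = 6 + 8/(2k) -> 6. a_{2k+1} = -6 + 8/(2k+1) -> -6.
Since these two subsequential limits are 6 and -6, distinct, the full sequence cannot converge (a convergent sequence has all subsequences tending to the same limit). So lim a_n does not exist.

DNE


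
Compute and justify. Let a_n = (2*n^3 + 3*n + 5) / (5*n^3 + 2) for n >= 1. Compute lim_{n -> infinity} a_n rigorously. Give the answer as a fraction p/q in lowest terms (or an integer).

Divide numerator and denominator by n^3, the highest power:
numerator / n^3 = 2 + 3/n^2 + 5/n^3
denominator / n^3 = 5 + 2/n^3
As n -> infinity, all terms of the form c/n^k (k >= 1) tend to 0.
So numerator / n^3 -> 2 and denominator / n^3 -> 5.
Therefore lim a_n = 2/5.

2/5


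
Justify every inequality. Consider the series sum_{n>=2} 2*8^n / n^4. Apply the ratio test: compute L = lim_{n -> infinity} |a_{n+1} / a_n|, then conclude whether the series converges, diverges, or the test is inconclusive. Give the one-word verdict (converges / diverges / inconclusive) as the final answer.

Let a_n denote the general term. Form the ratio a_{n+1}/a_n and simplify:
a_{n+1}/a_n = 8*n^4/(n + 1)^4
Take the limit as n -> infinity: L = 8.
Since L = 8 > 1 (or L = infinity), the ratio test implies the series diverges.

diverges


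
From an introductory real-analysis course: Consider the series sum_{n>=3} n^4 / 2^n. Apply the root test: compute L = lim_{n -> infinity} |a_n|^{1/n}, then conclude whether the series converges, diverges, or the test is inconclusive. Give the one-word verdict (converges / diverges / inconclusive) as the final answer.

Let a_n denote the general term. Form |a_n|^(1/n) and simplify:
|a_n|^(1/n) = n^(4/n)/2
Take the limit as n -> infinity: L = 1/2.
Since L = 1/2 < 1, the root test implies convergence.

converges


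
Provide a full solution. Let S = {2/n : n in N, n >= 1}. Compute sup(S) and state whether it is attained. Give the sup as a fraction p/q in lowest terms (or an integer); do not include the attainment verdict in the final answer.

Analysis:
- Values: 2, 1, 2/3, 1/2, ... strictly decreasing.
- The maximum is 2 (n=1); sup = 2 (attained).
- The set is bounded below by 0; 2/n -> 0 so 0 is the greatest lower bound.
- 0 is not in the set, so inf = 0 is not attained.
Conclusion: sup(S) = 2, attained in S.

2


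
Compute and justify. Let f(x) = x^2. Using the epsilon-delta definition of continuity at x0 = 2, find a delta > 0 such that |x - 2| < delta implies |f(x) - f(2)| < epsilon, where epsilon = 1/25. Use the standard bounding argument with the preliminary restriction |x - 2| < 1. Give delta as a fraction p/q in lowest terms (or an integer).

Factor: |x^2 - (2)^2| = |x - 2| * |x + 2|.
Impose |x - 2| < 1 first. Then |x + 2| = |(x - 2) + 2*(2)| <= |x - 2| + 2*|2| < 1 + 4 = 5.
So |x^2 - (2)^2| < delta * 5.
We need delta * 5 <= 1/25, i.e. delta <= 1/25/5 = 1/125.
Since 1/125 < 1, this is tighter than 1; take delta = 1/125.
So delta = 1/125 works.

1/125


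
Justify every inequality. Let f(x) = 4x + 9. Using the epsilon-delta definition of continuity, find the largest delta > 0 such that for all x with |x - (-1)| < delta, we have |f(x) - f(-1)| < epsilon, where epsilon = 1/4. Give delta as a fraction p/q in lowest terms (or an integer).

We compute f(-1) = 4*(-1) + 9 = 5.
|f(x) - f(-1)| = |4x + 9 - (5)| = |4(x - (-1))| = 4|x - (-1)|.
We need 4|x - (-1)| < 1/4, i.e. |x - (-1)| < 1/4 / 4 = 1/16.
So any delta <= 1/16 works. Conversely, if delta > 1/16, then x = -1 + 1/16 satisfies |x - (-1)| = 1/16 < delta but |f(x) - f(-1)| = 4 * 1/16 = 1/4, which is not < 1/4; so no larger delta works.
Hence the largest such delta is 1/16.

1/16


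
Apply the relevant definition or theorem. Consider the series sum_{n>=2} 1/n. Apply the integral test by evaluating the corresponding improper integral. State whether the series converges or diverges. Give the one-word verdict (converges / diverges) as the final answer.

Let f(x) = 1/x. Then f is positive, continuous, and decreasing on [2, infinity), so the integral test applies.
Compute the improper integral int_{2}^infinity f(x) dx:
  antiderivative F(x) = log(x).
  As x -> infinity, log(x) -> infinity.
  So int = infinity - log(2) = infinity. By the integral test, the series diverges.

diverges


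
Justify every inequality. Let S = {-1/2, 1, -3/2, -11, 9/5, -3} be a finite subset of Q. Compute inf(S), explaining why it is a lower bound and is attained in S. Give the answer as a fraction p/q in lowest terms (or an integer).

S is finite, so inf(S) = min(S).
Sorted increasing:
-11, -3, -3/2, -1/2, 1, 9/5
The extremum is -11.
For every x in S, x >= -11. And -11 is in S, so it is attained.
Therefore inf(S) = -11.

-11


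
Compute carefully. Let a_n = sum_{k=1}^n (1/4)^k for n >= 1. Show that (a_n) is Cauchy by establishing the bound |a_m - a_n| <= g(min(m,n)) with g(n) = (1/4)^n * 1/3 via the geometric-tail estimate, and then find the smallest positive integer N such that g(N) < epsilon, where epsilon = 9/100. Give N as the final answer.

For m > n >= 1: |a_m - a_n| = sum_{k=n+1}^m (1/4)^k < sum_{k=n+1}^infinity (1/4)^k = (1/4)^(n+1) / (1 - 1/4) = (1/4)^n * (1/4) * (4/3) = (1/4)^n * 1/3.
So g(n) = (1/4)^n / 3. Since g(n) -> 0, (a_n) is Cauchy.
Now solve g(N) < 9/100: (1/4)^N / 3 < 9/100 <=> 4^N > 1 / (3 * 9/100) = 100/27.
Check powers of 4: 4^0 = 1 <= 100/27, 4^1 = 4 > 100/27.
So the smallest such N is 1. Check: g(1) = 1/(3 * 4) = 1/12 < 9/100.

1


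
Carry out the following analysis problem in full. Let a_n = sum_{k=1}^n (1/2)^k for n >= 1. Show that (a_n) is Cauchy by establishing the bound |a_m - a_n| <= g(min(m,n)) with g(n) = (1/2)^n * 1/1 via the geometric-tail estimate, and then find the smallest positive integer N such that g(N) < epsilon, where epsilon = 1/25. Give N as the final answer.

For m > n >= 1: |a_m - a_n| = sum_{k=n+1}^m (1/2)^k < sum_{k=n+1}^infinity (1/2)^k = (1/2)^(n+1) / (1 - 1/2) = (1/2)^n * (1/2) * (2/1) = (1/2)^n * 1/1.
So g(n) = (1/2)^n / 1. Since g(n) -> 0, (a_n) is Cauchy.
Now solve g(N) < 1/25: (1/2)^N / 1 < 1/25 <=> 2^N > 1 / (1 * 1/25) = 25.
Check powers of 2: 2^4 = 16 <= 25, 2^5 = 32 > 25.
So the smallest such N is 5. Check: g(5) = 1/(1 * 32) = 1/32 < 1/25.

5


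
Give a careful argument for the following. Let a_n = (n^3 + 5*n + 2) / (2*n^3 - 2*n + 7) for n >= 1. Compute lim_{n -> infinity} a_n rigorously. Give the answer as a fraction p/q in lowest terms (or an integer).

Divide numerator and denominator by n^3, the highest power:
numerator / n^3 = 1 + 5/n^2 + 2/n^3
denominator / n^3 = 2 - 2/n^2 + 7/n^3
As n -> infinity, all terms of the form c/n^k (k >= 1) tend to 0.
So numerator / n^3 -> 1 and denominator / n^3 -> 2.
Therefore lim a_n = 1/2.

1/2


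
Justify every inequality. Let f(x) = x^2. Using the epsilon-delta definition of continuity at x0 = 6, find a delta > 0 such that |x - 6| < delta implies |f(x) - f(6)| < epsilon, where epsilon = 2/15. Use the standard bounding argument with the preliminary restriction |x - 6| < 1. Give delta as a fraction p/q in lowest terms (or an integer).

Factor: |x^2 - (6)^2| = |x - 6| * |x + 6|.
Impose |x - 6| < 1 first. Then |x + 6| = |(x - 6) + 2*(6)| <= |x - 6| + 2*|6| < 1 + 12 = 13.
So |x^2 - (6)^2| < delta * 13.
We need delta * 13 <= 2/15, i.e. delta <= 2/15/13 = 2/195.
Since 2/195 < 1, this is tighter than 1; take delta = 2/195.
So delta = 2/195 works.

2/195


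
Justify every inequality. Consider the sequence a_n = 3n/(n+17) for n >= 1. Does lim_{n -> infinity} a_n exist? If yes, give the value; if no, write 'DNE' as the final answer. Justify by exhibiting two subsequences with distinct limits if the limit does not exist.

Examine the behaviour of a_n along subsequences.
Even-n subsequence a_{2k} = 3(2k)/(2k+17) -> 3. Odd-n subsequence a_{2k+1} = 3(2k+1)/(2k+18) -> 3. Both tend to 3, which suggests the limit is 3; verify directly.
|a_n - 3| = |3n - 3(n+17)| / (n+17) = 51/(n+17) < 51/n for every n >= 1.
Given epsilon > 0, choose a positive integer N > 51/epsilon. Then for all n >= N, |a_n - 3| < 51/n <= 51/N < epsilon.
So by the definition of the limit, lim a_n exists and equals 3.

3


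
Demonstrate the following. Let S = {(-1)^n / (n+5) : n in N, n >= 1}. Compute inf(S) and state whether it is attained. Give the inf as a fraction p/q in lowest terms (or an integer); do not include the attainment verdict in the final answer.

Analysis:
- Values: -1/6, 1/7, -1/8, 1/9, -1/10, ...
- Positive terms (even n): 1/(2+5), 1/(4+5), ... decreasing -> max = 1/7 (n=2).
- Negative terms (odd n): -1/(1+5), -1/(3+5), ... increasing -> min = -1/6 (n=1).
- So sup = 1/7 (attained at n=2); inf = -1/6 (attained at n=1).
Conclusion: inf(S) = -1/6, attained in S.

-1/6


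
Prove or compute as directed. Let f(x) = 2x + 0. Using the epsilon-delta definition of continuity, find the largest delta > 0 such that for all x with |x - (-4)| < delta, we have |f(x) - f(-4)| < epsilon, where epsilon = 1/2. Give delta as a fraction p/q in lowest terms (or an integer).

We compute f(-4) = 2*(-4) + 0 = -8.
|f(x) - f(-4)| = |2x + 0 - (-8)| = |2(x - (-4))| = 2|x - (-4)|.
We need 2|x - (-4)| < 1/2, i.e. |x - (-4)| < 1/2 / 2 = 1/4.
So any delta <= 1/4 works. Conversely, if delta > 1/4, then x = -4 + 1/4 satisfies |x - (-4)| = 1/4 < delta but |f(x) - f(-4)| = 2 * 1/4 = 1/2, which is not < 1/2; so no larger delta works.
Hence the largest such delta is 1/4.

1/4


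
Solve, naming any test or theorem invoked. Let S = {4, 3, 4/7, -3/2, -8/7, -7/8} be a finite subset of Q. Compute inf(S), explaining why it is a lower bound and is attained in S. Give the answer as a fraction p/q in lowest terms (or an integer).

S is finite, so inf(S) = min(S).
Sorted increasing:
-3/2, -8/7, -7/8, 4/7, 3, 4
The extremum is -3/2.
For every x in S, x >= -3/2. And -3/2 is in S, so it is attained.
Therefore inf(S) = -3/2.

-3/2


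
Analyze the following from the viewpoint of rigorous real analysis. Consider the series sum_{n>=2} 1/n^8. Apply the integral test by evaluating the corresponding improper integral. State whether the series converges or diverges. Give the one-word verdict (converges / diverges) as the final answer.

Let f(x) = x^(-8). Then f is positive, continuous, and decreasing on [2, infinity), so the integral test applies.
Compute the improper integral int_{2}^infinity f(x) dx:
  antiderivative F(x) = -1/(7*x^7).
  As x -> infinity, F(x) -> 0 (since p = 8 > 1).
  So int = F(infinity) - F(2) = 0 - (-1/896) = 1/896.
  Finite, so by the integral test, the series converges.

converges


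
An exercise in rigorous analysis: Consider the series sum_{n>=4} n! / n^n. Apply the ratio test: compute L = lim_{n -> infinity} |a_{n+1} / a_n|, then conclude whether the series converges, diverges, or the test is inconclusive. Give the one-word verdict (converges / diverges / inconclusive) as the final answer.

Let a_n denote the general term. Form the ratio a_{n+1}/a_n and simplify:
a_{n+1}/a_n = (n/(n + 1))^n
Take the limit as n -> infinity: L = exp(-1).
Since L = exp(-1) < 1, the ratio test implies the series converges.

converges


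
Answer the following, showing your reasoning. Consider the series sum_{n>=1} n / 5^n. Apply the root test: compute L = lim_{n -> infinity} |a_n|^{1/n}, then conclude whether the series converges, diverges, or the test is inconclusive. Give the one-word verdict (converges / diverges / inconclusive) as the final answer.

Let a_n denote the general term. Form |a_n|^(1/n) and simplify:
|a_n|^(1/n) = n^(1/n)/5
Take the limit as n -> infinity: L = 1/5.
Since L = 1/5 < 1, the root test implies convergence.

converges


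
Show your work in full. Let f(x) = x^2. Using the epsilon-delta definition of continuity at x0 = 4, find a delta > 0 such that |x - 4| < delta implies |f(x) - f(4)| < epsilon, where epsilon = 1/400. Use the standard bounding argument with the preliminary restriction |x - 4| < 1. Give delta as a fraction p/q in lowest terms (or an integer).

Factor: |x^2 - (4)^2| = |x - 4| * |x + 4|.
Impose |x - 4| < 1 first. Then |x + 4| = |(x - 4) + 2*(4)| <= |x - 4| + 2*|4| < 1 + 8 = 9.
So |x^2 - (4)^2| < delta * 9.
We need delta * 9 <= 1/400, i.e. delta <= 1/400/9 = 1/3600.
Since 1/3600 < 1, this is tighter than 1; take delta = 1/3600.
So delta = 1/3600 works.

1/3600


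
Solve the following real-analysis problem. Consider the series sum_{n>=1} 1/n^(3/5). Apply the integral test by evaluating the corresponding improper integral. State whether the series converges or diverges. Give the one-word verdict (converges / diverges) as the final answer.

Let f(x) = x^(-3/5). Then f is positive, continuous, and decreasing on [1, infinity), so the integral test applies.
Compute the improper integral int_{1}^infinity f(x) dx:
  antiderivative F(x) = 5*x^(2/5)/2.
  As x -> infinity, F(x) -> infinity (since p = 3/5 < 1).
  So the integral diverges. By the integral test, the series diverges.

diverges


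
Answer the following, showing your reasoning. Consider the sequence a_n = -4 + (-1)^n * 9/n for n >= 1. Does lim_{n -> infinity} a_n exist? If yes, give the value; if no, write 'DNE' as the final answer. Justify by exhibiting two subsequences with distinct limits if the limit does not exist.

Examine the behaviour of a_n along subsequences.
Even-n subsequence a_{2k} = -4 + 9/(2k) -> -4. Odd-n subsequence a_{2k+1} = -4 - 9/(2k+1) -> -4. Both tend to -4, which suggests the limit is -4; verify directly.
|a_n - (-4)| = |(-1)^n * 9/n| = 9/n for every n >= 1.
Given epsilon > 0, choose a positive integer N > 9/epsilon. Then for all n >= N, |a_n - (-4)| = 9/n <= 9/N < epsilon.
So by the definition of the limit, lim a_n exists and equals -4.

-4


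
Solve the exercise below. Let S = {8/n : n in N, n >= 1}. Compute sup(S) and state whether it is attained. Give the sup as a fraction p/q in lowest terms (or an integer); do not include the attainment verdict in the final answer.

Analysis:
- Values: 8, 4, 8/3, 2, ... strictly decreasing.
- The maximum is 8 (n=1); sup = 8 (attained).
- The set is bounded below by 0; 8/n -> 0 so 0 is the greatest lower bound.
- 0 is not in the set, so inf = 0 is not attained.
Conclusion: sup(S) = 8, attained in S.

8


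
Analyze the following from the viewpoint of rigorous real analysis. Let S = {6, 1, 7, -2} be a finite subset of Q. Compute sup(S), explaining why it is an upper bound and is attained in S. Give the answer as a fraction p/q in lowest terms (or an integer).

S is finite, so sup(S) = max(S).
Sorted decreasing:
7, 6, 1, -2
The extremum is 7.
For every x in S, x <= 7. And 7 is in S, so it is attained.
Therefore sup(S) = 7.

7


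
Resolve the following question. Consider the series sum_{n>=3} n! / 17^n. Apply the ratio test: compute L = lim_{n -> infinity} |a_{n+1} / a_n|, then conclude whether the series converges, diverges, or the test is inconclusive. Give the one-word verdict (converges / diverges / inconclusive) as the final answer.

Let a_n denote the general term. Form the ratio a_{n+1}/a_n and simplify:
a_{n+1}/a_n = n/17 + 1/17
Take the limit as n -> infinity: L = infinity.
Since L = infinity > 1 (or L = infinity), the ratio test implies the series diverges.

diverges


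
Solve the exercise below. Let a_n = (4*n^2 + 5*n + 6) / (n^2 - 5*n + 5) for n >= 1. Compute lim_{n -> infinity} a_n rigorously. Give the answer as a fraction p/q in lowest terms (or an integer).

Divide numerator and denominator by n^2, the highest power:
numerator / n^2 = 4 + 5/n + 6/n^2
denominator / n^2 = 1 - 5/n + 5/n^2
As n -> infinity, all terms of the form c/n^k (k >= 1) tend to 0.
So numerator / n^2 -> 4 and denominator / n^2 -> 1.
Therefore lim a_n = 4.

4


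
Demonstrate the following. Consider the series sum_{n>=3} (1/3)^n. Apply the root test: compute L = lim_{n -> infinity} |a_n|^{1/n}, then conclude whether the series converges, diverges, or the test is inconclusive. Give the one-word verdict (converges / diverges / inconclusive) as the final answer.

Let a_n denote the general term. Form |a_n|^(1/n) and simplify:
|a_n|^(1/n) = 1/3
Take the limit as n -> infinity: L = 1/3.
Since L = 1/3 < 1, the root test implies convergence.

converges


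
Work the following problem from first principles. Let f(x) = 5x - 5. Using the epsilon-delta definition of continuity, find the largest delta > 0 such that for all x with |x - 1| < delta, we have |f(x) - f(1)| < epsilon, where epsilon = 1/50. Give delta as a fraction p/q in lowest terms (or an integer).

We compute f(1) = 5*(1) - 5 = 0.
|f(x) - f(1)| = |5x - 5 - (0)| = |5(x - 1)| = 5|x - 1|.
We need 5|x - 1| < 1/50, i.e. |x - 1| < 1/50 / 5 = 1/250.
So any delta <= 1/250 works. Conversely, if delta > 1/250, then x = 1 + 1/250 satisfies |x - 1| = 1/250 < delta but |f(x) - f(1)| = 5 * 1/250 = 1/50, which is not < 1/50; so no larger delta works.
Hence the largest such delta is 1/250.

1/250


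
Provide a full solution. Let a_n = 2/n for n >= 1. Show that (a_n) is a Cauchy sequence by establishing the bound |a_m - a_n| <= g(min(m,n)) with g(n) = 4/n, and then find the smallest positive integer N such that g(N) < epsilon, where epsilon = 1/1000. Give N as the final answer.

For any m, n >= 1, by the triangle inequality:
|a_m - a_n| = |2/m - 2/n| <= 2*1/m + 2*1/n <= 4/min(m,n).
So g(n) = 4/n bounds the Cauchy difference. Since g(n) -> 0, (a_n) is Cauchy.
Now solve g(N) < 1/1000: 4/N < 1/1000 <=> N > 4 / (1/1000) = 4000.
The smallest integer strictly greater than 4000 is N = 4001.
Check: g(4001) = 4/4001 = 4/4001 < 1/1000; g(4000) = 1/1000 >= 1/1000. So N = 4001.

4001


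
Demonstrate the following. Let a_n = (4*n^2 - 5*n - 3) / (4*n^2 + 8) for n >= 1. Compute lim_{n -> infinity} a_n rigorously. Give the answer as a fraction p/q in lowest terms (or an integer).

Divide numerator and denominator by n^2, the highest power:
numerator / n^2 = 4 - 5/n - 3/n^2
denominator / n^2 = 4 + 8/n^2
As n -> infinity, all terms of the form c/n^k (k >= 1) tend to 0.
So numerator / n^2 -> 4 and denominator / n^2 -> 4.
Therefore lim a_n = 1.

1


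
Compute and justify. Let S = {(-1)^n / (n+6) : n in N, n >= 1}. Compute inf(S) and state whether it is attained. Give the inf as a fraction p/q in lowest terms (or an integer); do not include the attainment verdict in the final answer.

Analysis:
- Values: -1/7, 1/8, -1/9, 1/10, -1/11, ...
- Positive terms (even n): 1/(2+6), 1/(4+6), ... decreasing -> max = 1/8 (n=2).
- Negative terms (odd n): -1/(1+6), -1/(3+6), ... increasing -> min = -1/7 (n=1).
- So sup = 1/8 (attained at n=2); inf = -1/7 (attained at n=1).
Conclusion: inf(S) = -1/7, attained in S.

-1/7


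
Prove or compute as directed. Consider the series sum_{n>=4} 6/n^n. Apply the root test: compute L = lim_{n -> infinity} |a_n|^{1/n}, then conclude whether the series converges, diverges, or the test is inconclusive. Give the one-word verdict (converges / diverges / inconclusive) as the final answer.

Let a_n denote the general term. Form |a_n|^(1/n) and simplify:
|a_n|^(1/n) = 6^(1/n)/n
Take the limit as n -> infinity: L = 0.
Since L = 0 < 1, the root test implies convergence.

converges


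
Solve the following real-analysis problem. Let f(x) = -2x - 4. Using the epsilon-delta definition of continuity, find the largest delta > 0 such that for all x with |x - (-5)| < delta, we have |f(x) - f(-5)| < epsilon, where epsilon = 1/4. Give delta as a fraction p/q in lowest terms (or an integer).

We compute f(-5) = -2*(-5) - 4 = 6.
|f(x) - f(-5)| = |-2x - 4 - (6)| = |-2(x - (-5))| = 2|x - (-5)|.
We need 2|x - (-5)| < 1/4, i.e. |x - (-5)| < 1/4 / 2 = 1/8.
So any delta <= 1/8 works. Conversely, if delta > 1/8, then x = -5 + 1/8 satisfies |x - (-5)| = 1/8 < delta but |f(x) - f(-5)| = 2 * 1/8 = 1/4, which is not < 1/4; so no larger delta works.
Hence the largest such delta is 1/8.

1/8


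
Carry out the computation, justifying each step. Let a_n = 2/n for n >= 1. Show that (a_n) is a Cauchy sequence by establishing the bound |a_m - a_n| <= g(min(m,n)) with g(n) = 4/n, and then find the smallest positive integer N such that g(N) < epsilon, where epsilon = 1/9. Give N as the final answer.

For any m, n >= 1, by the triangle inequality:
|a_m - a_n| = |2/m - 2/n| <= 2*1/m + 2*1/n <= 4/min(m,n).
So g(n) = 4/n bounds the Cauchy difference. Since g(n) -> 0, (a_n) is Cauchy.
Now solve g(N) < 1/9: 4/N < 1/9 <=> N > 4 / (1/9) = 36.
The smallest integer strictly greater than 36 is N = 37.
Check: g(37) = 4/37 = 4/37 < 1/9; g(36) = 1/9 >= 1/9. So N = 37.

37


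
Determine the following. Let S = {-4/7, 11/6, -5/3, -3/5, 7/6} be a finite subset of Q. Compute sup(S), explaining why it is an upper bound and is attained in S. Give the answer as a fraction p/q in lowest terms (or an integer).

S is finite, so sup(S) = max(S).
Sorted decreasing:
11/6, 7/6, -4/7, -3/5, -5/3
The extremum is 11/6.
For every x in S, x <= 11/6. And 11/6 is in S, so it is attained.
Therefore sup(S) = 11/6.

11/6


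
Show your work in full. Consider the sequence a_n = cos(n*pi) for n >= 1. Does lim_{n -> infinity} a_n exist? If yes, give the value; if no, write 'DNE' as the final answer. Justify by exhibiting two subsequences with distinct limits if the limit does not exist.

Examine the behaviour of a_n along subsequences.
cos(n*pi) = (-1)^n, so a_n = (-1)^n. a_{2k} = 1 -> 1. a_{2k+1} = -1 -> -1.
Since these two subsequential limits are 1 and -1, distinct, the full sequence cannot converge (a convergent sequence has all subsequences tending to the same limit). So lim a_n does not exist.

DNE


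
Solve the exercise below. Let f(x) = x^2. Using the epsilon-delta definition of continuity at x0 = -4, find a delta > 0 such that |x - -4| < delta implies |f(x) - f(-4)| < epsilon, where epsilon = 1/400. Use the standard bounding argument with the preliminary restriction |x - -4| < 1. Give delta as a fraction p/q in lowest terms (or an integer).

Factor: |x^2 - (-4)^2| = |x - -4| * |x + -4|.
Impose |x - -4| < 1 first. Then |x + -4| = |(x - -4) + 2*(-4)| <= |x - -4| + 2*|-4| < 1 + 8 = 9.
So |x^2 - (-4)^2| < delta * 9.
We need delta * 9 <= 1/400, i.e. delta <= 1/400/9 = 1/3600.
Since 1/3600 < 1, this is tighter than 1; take delta = 1/3600.
So delta = 1/3600 works.

1/3600


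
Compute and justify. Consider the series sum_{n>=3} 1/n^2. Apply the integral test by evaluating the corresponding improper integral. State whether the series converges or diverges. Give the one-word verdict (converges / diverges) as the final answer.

Let f(x) = x^(-2). Then f is positive, continuous, and decreasing on [3, infinity), so the integral test applies.
Compute the improper integral int_{3}^infinity f(x) dx:
  antiderivative F(x) = -1/x.
  As x -> infinity, F(x) -> 0 (since p = 2 > 1).
  So int = F(infinity) - F(3) = 0 - (-1/3) = 1/3.
  Finite, so by the integral test, the series converges.

converges


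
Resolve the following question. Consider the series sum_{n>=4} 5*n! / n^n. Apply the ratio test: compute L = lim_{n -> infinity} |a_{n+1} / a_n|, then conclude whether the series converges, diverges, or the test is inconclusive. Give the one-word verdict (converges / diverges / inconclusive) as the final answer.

Let a_n denote the general term. Form the ratio a_{n+1}/a_n and simplify:
a_{n+1}/a_n = (n/(n + 1))^n
Take the limit as n -> infinity: L = exp(-1).
Since L = exp(-1) < 1, the ratio test implies the series converges.

converges


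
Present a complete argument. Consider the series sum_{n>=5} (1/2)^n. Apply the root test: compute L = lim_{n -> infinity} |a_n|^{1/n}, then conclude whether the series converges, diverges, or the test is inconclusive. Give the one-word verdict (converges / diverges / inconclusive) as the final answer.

Let a_n denote the general term. Form |a_n|^(1/n) and simplify:
|a_n|^(1/n) = 1/2
Take the limit as n -> infinity: L = 1/2.
Since L = 1/2 < 1, the root test implies convergence.

converges


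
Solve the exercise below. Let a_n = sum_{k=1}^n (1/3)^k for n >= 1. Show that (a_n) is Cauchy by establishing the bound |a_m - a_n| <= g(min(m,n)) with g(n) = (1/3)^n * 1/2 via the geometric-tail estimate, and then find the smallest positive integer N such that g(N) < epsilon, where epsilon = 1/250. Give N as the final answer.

For m > n >= 1: |a_m - a_n| = sum_{k=n+1}^m (1/3)^k < sum_{k=n+1}^infinity (1/3)^k = (1/3)^(n+1) / (1 - 1/3) = (1/3)^n * (1/3) * (3/2) = (1/3)^n * 1/2.
So g(n) = (1/3)^n / 2. Since g(n) -> 0, (a_n) is Cauchy.
Now solve g(N) < 1/250: (1/3)^N / 2 < 1/250 <=> 3^N > 1 / (2 * 1/250) = 125.
Check powers of 3: 3^4 = 81 <= 125, 3^5 = 243 > 125.
So the smallest such N is 5. Check: g(5) = 1/(2 * 243) = 1/486 < 1/250.

5


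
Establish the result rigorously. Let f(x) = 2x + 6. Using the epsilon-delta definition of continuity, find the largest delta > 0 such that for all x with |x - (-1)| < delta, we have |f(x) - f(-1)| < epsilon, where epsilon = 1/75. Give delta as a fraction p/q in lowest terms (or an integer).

We compute f(-1) = 2*(-1) + 6 = 4.
|f(x) - f(-1)| = |2x + 6 - (4)| = |2(x - (-1))| = 2|x - (-1)|.
We need 2|x - (-1)| < 1/75, i.e. |x - (-1)| < 1/75 / 2 = 1/150.
So any delta <= 1/150 works. Conversely, if delta > 1/150, then x = -1 + 1/150 satisfies |x - (-1)| = 1/150 < delta but |f(x) - f(-1)| = 2 * 1/150 = 1/75, which is not < 1/75; so no larger delta works.
Hence the largest such delta is 1/150.

1/150


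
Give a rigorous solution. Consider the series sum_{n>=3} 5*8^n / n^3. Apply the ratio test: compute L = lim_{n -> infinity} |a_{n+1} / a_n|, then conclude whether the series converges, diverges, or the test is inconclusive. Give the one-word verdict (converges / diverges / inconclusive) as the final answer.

Let a_n denote the general term. Form the ratio a_{n+1}/a_n and simplify:
a_{n+1}/a_n = 8*n^3/(n + 1)^3
Take the limit as n -> infinity: L = 8.
Since L = 8 > 1 (or L = infinity), the ratio test implies the series diverges.

diverges


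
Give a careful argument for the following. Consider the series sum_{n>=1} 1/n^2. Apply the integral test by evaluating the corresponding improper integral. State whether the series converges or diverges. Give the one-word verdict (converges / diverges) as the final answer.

Let f(x) = x^(-2). Then f is positive, continuous, and decreasing on [1, infinity), so the integral test applies.
Compute the improper integral int_{1}^infinity f(x) dx:
  antiderivative F(x) = -1/x.
  As x -> infinity, F(x) -> 0 (since p = 2 > 1).
  So int = F(infinity) - F(1) = 0 - (-1) = 1.
  Finite, so by the integral test, the series converges.

converges


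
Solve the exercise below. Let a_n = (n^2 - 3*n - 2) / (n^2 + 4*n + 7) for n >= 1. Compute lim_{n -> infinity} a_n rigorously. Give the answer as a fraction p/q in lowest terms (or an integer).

Divide numerator and denominator by n^2, the highest power:
numerator / n^2 = 1 - 3/n - 2/n^2
denominator / n^2 = 1 + 4/n + 7/n^2
As n -> infinity, all terms of the form c/n^k (k >= 1) tend to 0.
So numerator / n^2 -> 1 and denominator / n^2 -> 1.
Therefore lim a_n = 1.

1


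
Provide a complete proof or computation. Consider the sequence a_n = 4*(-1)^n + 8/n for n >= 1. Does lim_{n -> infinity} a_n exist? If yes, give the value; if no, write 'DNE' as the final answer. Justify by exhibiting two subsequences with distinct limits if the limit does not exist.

Examine the behaviour of a_n along subsequences.
a_{2k} = 4 + 8/(2k) -> 4. a_{2k+1} = -4 + 8/(2k+1) -> -4.
Since these two subsequential limits are 4 and -4, distinct, the full sequence cannot converge (a convergent sequence has all subsequences tending to the same limit). So lim a_n does not exist.

DNE


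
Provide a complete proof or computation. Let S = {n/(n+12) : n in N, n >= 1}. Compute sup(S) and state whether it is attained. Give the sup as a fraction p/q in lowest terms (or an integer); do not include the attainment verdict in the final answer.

Analysis:
- Values: 1/13, 1/7, 1/5, 1/4, ... strictly increasing.
- Minimum is 1/13 (n=1); inf = 1/13 (attained).
- n/(n+12) = 1 - 12/(n+12) -> 1 from below as n -> infinity, and never equals 1.
- So sup = 1 (not attained).
Conclusion: sup(S) = 1, not attained in S.

1


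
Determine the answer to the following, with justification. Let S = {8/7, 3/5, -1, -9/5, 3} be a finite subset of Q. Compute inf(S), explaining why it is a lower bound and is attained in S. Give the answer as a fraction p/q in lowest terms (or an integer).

S is finite, so inf(S) = min(S).
Sorted increasing:
-9/5, -1, 3/5, 8/7, 3
The extremum is -9/5.
For every x in S, x >= -9/5. And -9/5 is in S, so it is attained.
Therefore inf(S) = -9/5.

-9/5


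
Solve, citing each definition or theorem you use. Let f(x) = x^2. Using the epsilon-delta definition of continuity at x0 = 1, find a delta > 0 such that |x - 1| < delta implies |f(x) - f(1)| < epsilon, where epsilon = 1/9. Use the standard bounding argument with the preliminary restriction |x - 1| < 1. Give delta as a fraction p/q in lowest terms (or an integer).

Factor: |x^2 - (1)^2| = |x - 1| * |x + 1|.
Impose |x - 1| < 1 first. Then |x + 1| = |(x - 1) + 2*(1)| <= |x - 1| + 2*|1| < 1 + 2 = 3.
So |x^2 - (1)^2| < delta * 3.
We need delta * 3 <= 1/9, i.e. delta <= 1/9/3 = 1/27.
Since 1/27 < 1, this is tighter than 1; take delta = 1/27.
So delta = 1/27 works.

1/27
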